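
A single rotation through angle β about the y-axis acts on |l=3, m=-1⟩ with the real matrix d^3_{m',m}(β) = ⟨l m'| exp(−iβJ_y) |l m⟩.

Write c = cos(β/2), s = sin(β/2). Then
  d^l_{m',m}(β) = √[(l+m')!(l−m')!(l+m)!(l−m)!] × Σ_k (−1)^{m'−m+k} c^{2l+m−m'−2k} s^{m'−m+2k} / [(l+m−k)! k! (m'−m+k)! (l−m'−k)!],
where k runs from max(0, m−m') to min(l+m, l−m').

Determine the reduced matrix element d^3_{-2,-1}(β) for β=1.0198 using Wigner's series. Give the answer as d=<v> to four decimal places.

d=0.2928

d^3_{-2,-1}(β=1.0198) via Wigner's sum:
With c≡cos(β/2)=0.872793 and s≡sin(β/2)=0.488090, N=[1·120·2·24]^{1/2}=75.894664
Admissible k: 1..2 (factorial args all ≥0)
  k=1: (−1)^0·75.8947/(24)·0.8728^5·0.4881^1 = +0.781730
  k=2: (−1)^1·75.8947/(12)·0.8728^3·0.4881^3 = -0.488949
d^3_{-2,-1}(1.0198) = +0.781730 -0.488949 = +0.292781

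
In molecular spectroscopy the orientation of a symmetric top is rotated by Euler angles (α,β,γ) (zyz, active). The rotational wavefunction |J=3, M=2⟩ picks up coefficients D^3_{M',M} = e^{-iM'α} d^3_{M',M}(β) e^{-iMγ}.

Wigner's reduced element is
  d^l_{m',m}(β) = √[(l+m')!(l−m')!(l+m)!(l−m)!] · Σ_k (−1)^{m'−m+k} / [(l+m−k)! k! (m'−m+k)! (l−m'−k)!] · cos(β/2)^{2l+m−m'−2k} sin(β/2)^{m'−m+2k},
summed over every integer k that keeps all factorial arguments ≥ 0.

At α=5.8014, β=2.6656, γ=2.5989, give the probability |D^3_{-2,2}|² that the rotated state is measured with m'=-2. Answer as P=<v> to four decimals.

P=0.3534

Split into d^3_{-2,2}(β=2.6656) × two z-phases.
c=cos(2.6656/2)=0.235756, s=sin(2.6656/2)=0.971812; N=√[1·120·120·1]=120.000000
The bounds max(0,m−m')=4 and min(l+m,l−m')=5 give 2 terms
  k=4: (−1)^0·120.0000/(24)·0.2358^2·0.9718^4 = +0.247870
  k=5: (−1)^1·120.0000/(120)·0.2358^0·0.9718^6 = -0.842353
d^3_{-2,2}(2.6656) = +0.247870 -0.842353 = -0.594483
|D^3_{-2,2}|² = |d^3_{-2,2}(β)|² = (-0.594483)² = 0.353410 (the z-rotation phases have unit modulus)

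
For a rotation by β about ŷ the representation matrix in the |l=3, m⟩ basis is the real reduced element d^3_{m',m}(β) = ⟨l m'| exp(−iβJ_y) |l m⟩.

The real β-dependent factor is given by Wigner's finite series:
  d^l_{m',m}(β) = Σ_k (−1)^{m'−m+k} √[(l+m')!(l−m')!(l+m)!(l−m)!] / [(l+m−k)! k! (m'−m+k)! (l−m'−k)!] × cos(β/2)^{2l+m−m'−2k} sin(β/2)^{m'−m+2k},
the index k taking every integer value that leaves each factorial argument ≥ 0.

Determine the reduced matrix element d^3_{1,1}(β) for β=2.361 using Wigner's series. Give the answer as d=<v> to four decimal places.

d=0.4949

d^3_{1,1}(β=2.361) via Wigner's sum:
With c≡cos(β/2)=0.380462 and s≡sin(β/2)=0.924796, N=[24·2·24·2]^{1/2}=48.000000
The bounds max(0,m−m')=0 and min(l+m,l−m')=2 give 3 terms
  k=0: (−1)^0·48.0000/(48)·0.3805^6·0.9248^0 = +0.003033
  k=1: (−1)^1·48.0000/(6)·0.3805^4·0.9248^2 = -0.143361
  k=2: (−1)^2·48.0000/(8)·0.3805^2·0.9248^4 = +0.635271
d^3_{1,1}(2.361) = +0.003033 -0.143361 +0.635271 = +0.494944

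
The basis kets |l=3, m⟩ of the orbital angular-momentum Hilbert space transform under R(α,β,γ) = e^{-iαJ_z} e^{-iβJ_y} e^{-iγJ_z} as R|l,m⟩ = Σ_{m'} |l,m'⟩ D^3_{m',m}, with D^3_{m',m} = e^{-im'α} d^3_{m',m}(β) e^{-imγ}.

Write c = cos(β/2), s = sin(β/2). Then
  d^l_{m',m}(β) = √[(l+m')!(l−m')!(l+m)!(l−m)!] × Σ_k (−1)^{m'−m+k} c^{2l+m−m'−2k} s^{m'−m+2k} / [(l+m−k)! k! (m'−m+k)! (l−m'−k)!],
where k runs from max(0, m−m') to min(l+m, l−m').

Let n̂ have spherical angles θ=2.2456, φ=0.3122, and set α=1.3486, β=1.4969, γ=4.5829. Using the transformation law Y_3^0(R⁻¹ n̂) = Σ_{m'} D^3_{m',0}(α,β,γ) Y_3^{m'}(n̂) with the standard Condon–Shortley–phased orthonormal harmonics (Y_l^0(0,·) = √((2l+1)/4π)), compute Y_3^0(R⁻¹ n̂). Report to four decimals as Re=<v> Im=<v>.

Need the full column D^3_{m',0} for m'=−3..3 at α=1.3486, β=1.4969, γ=4.5829.
cos(β/2)=0.732745, sin(β/2)=0.680504
d^3_{-3,0}: single k=3 term ⇒ +0.554453;  D = -0.342823-0.435764i
d^3_{-2,0}: k∈[2..3] ⇒ +0.731193 -0.630650 = +0.100544;  D = -0.090778+0.043225i
d^3_{-1,0}: k∈[1..3] ⇒ +0.497948 -1.288432 +0.370421 = -0.420062;  D = -0.092570-0.409735i
d^3_{0,0}: k∈[0..3] ⇒ +0.154780 -1.201473 +1.036263 -0.099308 = -0.109738;  D = -0.109738+0.000000i
d^3_{1,0}: k∈[0..2] ⇒ -0.497948 +1.288432 -0.370421 = +0.420062;  D = +0.092570-0.409735i
d^3_{2,0}: k∈[0..1] ⇒ +0.731193 -0.630650 = +0.100544;  D = -0.090778-0.043225i
d^3_{3,0}: single k=0 term ⇒ -0.554453;  D = +0.342823-0.435764i
Y_3^{m'}(θ=2.2456,φ=0.3122) and Σ D·Y over m':
  (-0.3428-0.4358i)·(+0.1177-0.1600i)  (-0.0908+0.0432i)·(-0.3158+0.2276i)  (-0.0926-0.4097i)·(+0.2285-0.0738i)  (-0.1097+0.0000i)·(+0.2444+0.0000i)  (+0.0926-0.4097i)·(-0.2285-0.0738i)  (-0.0908-0.0432i)·(-0.3158-0.2276i)  (+0.3428-0.4358i)·(-0.1177-0.1600i)
Y_3^0(R⁻¹ n̂) = -0.312045-0.000000i

Re=-0.3120 Im=0.0000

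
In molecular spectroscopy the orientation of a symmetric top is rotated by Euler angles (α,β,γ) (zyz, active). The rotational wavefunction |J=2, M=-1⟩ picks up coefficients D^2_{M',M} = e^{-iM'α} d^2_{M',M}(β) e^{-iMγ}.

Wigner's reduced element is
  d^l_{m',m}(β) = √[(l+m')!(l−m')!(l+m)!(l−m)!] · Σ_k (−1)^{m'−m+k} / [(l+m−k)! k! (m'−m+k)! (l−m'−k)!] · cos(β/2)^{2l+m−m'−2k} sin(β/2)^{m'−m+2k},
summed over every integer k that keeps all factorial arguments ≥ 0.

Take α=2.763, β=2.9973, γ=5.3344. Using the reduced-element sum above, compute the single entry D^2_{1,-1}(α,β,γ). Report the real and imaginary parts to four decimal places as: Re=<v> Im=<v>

D^2_{1,-1}(2.763,2.9973,5.3344) = e^{-i·1·2.763}·d^2_{1,-1}(2.9973)·e^{-i·-1·5.3344}. Compute d first:
c=cos(2.9973/2)=0.072084, s=sin(2.9973/2)=0.997399; N=√[6·1·1·6]=6.000000
k: max(0,(-1)−(1))=0 … min(2+(-1),2−(1))=1
  k=0: (−1)^2·6.0000/(2)·0.0721^2·0.9974^2 = +0.015507
  k=1: (−1)^3·6.0000/(6)·0.0721^0·0.9974^4 = -0.989635
d^2_{1,-1}(2.9973) = +0.015507 -0.989635 = -0.974128
D = (-0.929186-0.369613i)·(-0.974128)·(+0.582671-0.812708i) = +0.820018-0.525828i

Re=0.8200 Im=-0.5258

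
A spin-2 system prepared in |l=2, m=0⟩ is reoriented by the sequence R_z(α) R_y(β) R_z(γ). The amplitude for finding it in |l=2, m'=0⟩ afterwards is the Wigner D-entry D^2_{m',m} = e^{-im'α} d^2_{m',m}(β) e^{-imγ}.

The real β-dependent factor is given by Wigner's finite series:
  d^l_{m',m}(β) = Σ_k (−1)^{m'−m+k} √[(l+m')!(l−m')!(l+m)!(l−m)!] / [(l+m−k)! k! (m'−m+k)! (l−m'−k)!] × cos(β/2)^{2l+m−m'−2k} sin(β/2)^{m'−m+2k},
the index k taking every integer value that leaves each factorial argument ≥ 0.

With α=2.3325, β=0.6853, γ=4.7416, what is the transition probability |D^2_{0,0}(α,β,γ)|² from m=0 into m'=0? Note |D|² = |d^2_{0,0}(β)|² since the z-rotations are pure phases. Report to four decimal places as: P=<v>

Split into d^2_{0,0}(β=0.6853) × two z-phases.
c=cos(0.6853/2)=0.941868, s=sin(0.6853/2)=0.335984; N=√[2·2·2·2]=4.000000
The bounds max(0,m−m')=0 and min(l+m,l−m')=2 give 3 terms
  k=0: (−1)^0·4.0000/(4)·0.9419^4·0.3360^0 = +0.786972
  k=1: (−1)^1·4.0000/(1)·0.9419^2·0.3360^2 = -0.400569
  k=2: (−1)^2·4.0000/(4)·0.9419^0·0.3360^4 = +0.012743
d^2_{0,0}(0.6853) = +0.786972 -0.400569 +0.012743 = +0.399146
|D^2_{0,0}|² = |d^2_{0,0}(β)|² = (+0.399146)² = 0.159318 (the z-rotation phases have unit modulus)

P=0.1593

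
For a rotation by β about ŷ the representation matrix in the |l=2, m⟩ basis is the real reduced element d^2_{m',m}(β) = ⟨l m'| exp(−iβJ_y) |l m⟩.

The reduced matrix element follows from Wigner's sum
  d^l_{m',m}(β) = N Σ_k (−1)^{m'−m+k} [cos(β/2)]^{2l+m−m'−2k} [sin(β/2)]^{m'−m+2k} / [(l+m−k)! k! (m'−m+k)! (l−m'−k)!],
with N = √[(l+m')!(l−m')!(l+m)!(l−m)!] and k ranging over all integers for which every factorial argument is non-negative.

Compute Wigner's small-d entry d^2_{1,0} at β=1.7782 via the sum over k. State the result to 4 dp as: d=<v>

d^2_{1,0}(β=1.7782) via Wigner's sum:
Half-angle: c=0.630111, s=0.776505. N=√(6·1·2·2)=4.898979
k∈{0,1} keeps every argument non-negative
  k=0: (−1)^1·4.8990/(2)·0.6301^3·0.7765^1 = -0.475851
  k=1: (−1)^2·4.8990/(2)·0.6301^1·0.7765^3 = +0.722646
d^2_{1,0}(1.7782) = -0.475851 +0.722646 = +0.246794

d=0.2468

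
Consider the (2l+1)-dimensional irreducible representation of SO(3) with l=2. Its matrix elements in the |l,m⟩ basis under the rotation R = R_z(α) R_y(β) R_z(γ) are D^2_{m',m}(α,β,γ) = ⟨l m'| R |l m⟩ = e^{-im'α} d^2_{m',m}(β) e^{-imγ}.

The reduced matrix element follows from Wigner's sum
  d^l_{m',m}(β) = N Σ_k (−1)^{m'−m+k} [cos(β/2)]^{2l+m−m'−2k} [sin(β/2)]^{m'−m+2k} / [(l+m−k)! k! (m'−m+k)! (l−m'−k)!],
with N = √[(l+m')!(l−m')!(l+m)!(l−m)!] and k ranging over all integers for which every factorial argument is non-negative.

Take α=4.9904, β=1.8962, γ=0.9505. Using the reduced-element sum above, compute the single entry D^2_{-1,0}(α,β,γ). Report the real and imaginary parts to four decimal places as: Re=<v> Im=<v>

Re=-0.1018 Im=0.3567

D^2_{-1,0}(4.9904,1.8962,0.9505) = e^{-i·-1·4.9904}·d^2_{-1,0}(1.8962)·e^{-i·0·0.9505}. Compute d first:
c=cos(1.8962/2)=0.583228, s=sin(1.8962/2)=0.812309; N=√[1·6·2·2]=4.898979
k∈{1,2} keeps every argument non-negative
  k=1: (−1)^0·4.8990/(2)·0.5832^3·0.8123^1 = +0.394740
  k=2: (−1)^1·4.8990/(2)·0.5832^1·0.8123^3 = -0.765733
d^2_{-1,0}(1.8962) = +0.394740 -0.765733 = -0.370993
Attach z-rotation phases: D = e^{-i(-1)(4.9904)}·(-0.370993)·e^{-i(0)(0.9505)} = -0.101817+0.356748i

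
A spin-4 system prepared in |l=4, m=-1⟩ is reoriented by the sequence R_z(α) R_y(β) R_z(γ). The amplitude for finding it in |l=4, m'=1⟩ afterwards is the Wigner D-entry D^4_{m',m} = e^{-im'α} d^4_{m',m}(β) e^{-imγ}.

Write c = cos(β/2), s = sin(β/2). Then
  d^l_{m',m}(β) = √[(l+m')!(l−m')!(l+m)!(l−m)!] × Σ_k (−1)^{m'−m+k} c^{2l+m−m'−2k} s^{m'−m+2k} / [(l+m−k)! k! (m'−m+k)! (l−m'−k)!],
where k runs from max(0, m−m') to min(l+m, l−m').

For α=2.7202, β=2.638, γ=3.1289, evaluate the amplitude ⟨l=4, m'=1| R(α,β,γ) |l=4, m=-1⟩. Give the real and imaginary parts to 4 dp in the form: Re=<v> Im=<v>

Re=-0.0964 Im=-0.0418

Split into d^4_{1,-1}(β=2.638) × two z-phases.
c=cos(2.638/2)=0.249144, s=sin(2.638/2)=0.968466; N=√[120·6·6·120]=720.000000
Admissible k: 0..3 (factorial args all ≥0)
  k=0: (−1)^2·720.0000/(72)·0.2491^6·0.9685^2 = +0.002243
  k=1: (−1)^3·720.0000/(24)·0.2491^4·0.9685^4 = -0.101686
  k=2: (−1)^4·720.0000/(48)·0.2491^2·0.9685^6 = +0.768245
  k=3: (−1)^5·720.0000/(720)·0.2491^0·0.9685^8 = -0.773885
d^4_{1,-1}(2.638) = +0.002243 -0.101686 +0.768245 -0.773885 = -0.105083
Phases: e^{-i·(1)·2.7202}=-0.912520-0.409032i, e^{-i·(-1)·3.1289}=-0.999919+0.012692i ⇒ D=-0.096428-0.041762i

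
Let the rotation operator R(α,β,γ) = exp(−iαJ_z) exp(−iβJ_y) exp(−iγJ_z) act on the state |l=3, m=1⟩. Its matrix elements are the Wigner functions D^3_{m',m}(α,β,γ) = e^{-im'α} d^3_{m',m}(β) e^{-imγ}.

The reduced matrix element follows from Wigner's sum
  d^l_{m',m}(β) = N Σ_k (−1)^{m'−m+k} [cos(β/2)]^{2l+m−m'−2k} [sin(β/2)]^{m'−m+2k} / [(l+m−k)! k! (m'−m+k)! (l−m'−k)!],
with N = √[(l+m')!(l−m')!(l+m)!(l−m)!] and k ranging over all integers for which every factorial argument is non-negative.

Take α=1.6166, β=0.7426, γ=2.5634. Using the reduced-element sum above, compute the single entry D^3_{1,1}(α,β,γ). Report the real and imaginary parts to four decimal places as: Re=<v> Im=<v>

Re=0.0249 Im=-0.0423

D^3_{1,1}(1.6166,0.7426,2.5634) = e^{-i·1·1.6166}·d^3_{1,1}(0.7426)·e^{-i·1·2.5634}. Compute d first:
Half-angle: c=0.931856, s=0.362827. N=√(24·2·24·2)=48.000000
Admissible k: 0..2 (factorial args all ≥0)
  k=0: (−1)^0·48.0000/(48)·0.9319^6·0.3628^0 = +0.654778
  k=1: (−1)^1·48.0000/(6)·0.9319^4·0.3628^2 = -0.794119
  k=2: (−1)^2·48.0000/(8)·0.9319^2·0.3628^4 = +0.090292
d^3_{1,1}(0.7426) = +0.654778 -0.794119 +0.090292 = -0.049049
D = (-0.045788-0.998951i)·(-0.049049)·(-0.837452-0.546511i) = +0.024897-0.042261i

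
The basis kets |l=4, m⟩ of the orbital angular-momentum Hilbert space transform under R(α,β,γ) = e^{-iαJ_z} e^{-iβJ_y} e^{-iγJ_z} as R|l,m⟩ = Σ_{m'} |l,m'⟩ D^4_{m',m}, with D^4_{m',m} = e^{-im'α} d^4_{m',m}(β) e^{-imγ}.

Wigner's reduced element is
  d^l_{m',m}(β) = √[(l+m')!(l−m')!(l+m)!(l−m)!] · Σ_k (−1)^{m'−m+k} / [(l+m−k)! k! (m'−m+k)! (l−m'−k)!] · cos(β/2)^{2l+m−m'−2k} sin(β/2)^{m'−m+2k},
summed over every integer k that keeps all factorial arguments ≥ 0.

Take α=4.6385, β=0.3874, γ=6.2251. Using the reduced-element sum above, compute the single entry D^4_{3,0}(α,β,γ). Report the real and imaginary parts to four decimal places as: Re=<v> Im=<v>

Re=-0.0162 Im=0.0720

D^4_{3,0}(4.6385,0.3874,6.2251) = e^{-i·3·4.6385}·d^4_{3,0}(0.3874)·e^{-i·0·6.2251}. Compute d first:
Half-angle: c=0.981299, s=0.192491. N=√(5040·1·24·24)=1703.830978
Admissible k: 0..1 (factorial args all ≥0)
  k=0: (−1)^3·1703.8310/(144)·0.9813^5·0.1925^3 = -0.076789
  k=1: (−1)^4·1703.8310/(144)·0.9813^3·0.1925^5 = +0.002955
d^4_{3,0}(0.3874) = -0.076789 +0.002955 = -0.073835
Attach z-rotation phases: D = e^{-i(3)(4.6385)}·(-0.073835)·e^{-i(0)(6.2251)} = -0.016233+0.072028i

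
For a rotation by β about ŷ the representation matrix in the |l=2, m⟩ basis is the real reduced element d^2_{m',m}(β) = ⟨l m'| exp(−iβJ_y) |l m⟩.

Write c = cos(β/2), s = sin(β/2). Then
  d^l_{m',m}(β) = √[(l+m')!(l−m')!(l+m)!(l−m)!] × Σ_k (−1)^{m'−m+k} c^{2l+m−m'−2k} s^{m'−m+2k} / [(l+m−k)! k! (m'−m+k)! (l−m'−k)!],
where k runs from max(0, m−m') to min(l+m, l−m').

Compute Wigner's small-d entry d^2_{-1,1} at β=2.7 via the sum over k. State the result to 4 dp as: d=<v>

d=-0.7694

d^2_{-1,1}(β=2.7) via Wigner's sum:
c=cos(2.7/2)=0.219007, s=sin(2.7/2)=0.975723; N=√[1·6·6·1]=6.000000
Admissible k: 2..3 (factorial args all ≥0)
  k=2: (−1)^0·6.0000/(2)·0.2190^2·0.9757^2 = +0.136990
  k=3: (−1)^1·6.0000/(6)·0.2190^0·0.9757^4 = -0.906373
d^2_{-1,1}(2.7) = +0.136990 -0.906373 = -0.769383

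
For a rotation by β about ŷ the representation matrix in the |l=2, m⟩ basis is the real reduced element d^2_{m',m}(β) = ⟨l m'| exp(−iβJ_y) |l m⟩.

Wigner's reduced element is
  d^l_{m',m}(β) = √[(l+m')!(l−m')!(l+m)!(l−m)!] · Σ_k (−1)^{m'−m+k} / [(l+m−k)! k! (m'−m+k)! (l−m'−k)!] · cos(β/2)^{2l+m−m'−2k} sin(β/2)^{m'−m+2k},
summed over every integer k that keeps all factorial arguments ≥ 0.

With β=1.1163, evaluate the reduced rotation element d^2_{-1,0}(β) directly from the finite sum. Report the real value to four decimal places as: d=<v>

d=0.4831

d^2_{-1,0}(β=1.1163) via Wigner's sum:
c=cos(1.1163/2)=0.848236, s=sin(1.1163/2)=0.529618; N=√[1·6·2·2]=4.898979
k: max(0,(0)−(-1))=1 … min(2+(0),2−(-1))=2
  k=1: (−1)^0·4.8990/(2)·0.8482^3·0.5296^1 = +0.791752
  k=2: (−1)^1·4.8990/(2)·0.8482^1·0.5296^3 = -0.308660
d^2_{-1,0}(1.1163) = +0.791752 -0.308660 = +0.483091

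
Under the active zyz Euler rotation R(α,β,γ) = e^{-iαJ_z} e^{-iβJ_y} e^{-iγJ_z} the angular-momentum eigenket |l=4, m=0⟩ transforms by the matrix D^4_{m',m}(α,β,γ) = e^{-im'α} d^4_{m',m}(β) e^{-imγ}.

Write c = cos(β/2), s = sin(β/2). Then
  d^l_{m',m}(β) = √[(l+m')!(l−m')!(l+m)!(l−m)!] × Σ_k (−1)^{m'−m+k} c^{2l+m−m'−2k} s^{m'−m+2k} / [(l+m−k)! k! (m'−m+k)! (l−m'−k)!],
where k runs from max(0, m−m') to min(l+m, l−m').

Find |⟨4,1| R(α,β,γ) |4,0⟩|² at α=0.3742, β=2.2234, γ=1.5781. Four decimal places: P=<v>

P=0.0128

D^4_{1,0}(0.3742,2.2234,1.5781) = e^{-i·1·0.3742}·d^4_{1,0}(2.2234)·e^{-i·0·1.5781}. Compute d first:
With c≡cos(β/2)=0.443138 and s≡sin(β/2)=0.896453, N=[120·6·24·24]^{1/2}=643.987578
Admissible k: 0..3 (factorial args all ≥0)
  k=0: (−1)^1·643.9876/(144)·0.4431^7·0.8965^1 = -0.013453
  k=1: (−1)^2·643.9876/(24)·0.4431^5·0.8965^3 = +0.330328
  k=2: (−1)^3·643.9876/(24)·0.4431^3·0.8965^5 = -1.351830
  k=3: (−1)^4·643.9876/(144)·0.4431^1·0.8965^7 = +0.922036
d^4_{1,0}(2.2234) = -0.013453 +0.330328 -1.351830 +0.922036 = -0.112919
|D^4_{1,0}|² = |d^4_{1,0}(β)|² = (-0.112919)² = 0.012751 (the z-rotation phases have unit modulus)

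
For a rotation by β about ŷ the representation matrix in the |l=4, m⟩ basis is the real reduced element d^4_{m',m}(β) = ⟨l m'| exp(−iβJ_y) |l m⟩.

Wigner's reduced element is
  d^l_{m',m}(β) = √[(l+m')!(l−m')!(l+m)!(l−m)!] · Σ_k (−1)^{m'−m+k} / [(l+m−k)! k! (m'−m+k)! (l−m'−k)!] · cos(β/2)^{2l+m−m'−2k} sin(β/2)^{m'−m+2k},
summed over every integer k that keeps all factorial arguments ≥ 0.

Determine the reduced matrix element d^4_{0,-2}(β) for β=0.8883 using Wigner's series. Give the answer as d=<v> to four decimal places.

d^4_{0,-2}(β=0.8883) via Wigner's sum:
With c≡cos(β/2)=0.902976 and s≡sin(β/2)=0.429691, N=[24·24·2·720]^{1/2}=910.735966
k∈{0,1,2} keeps every argument non-negative
  k=0: (−1)^2·910.7360/(96)·0.9030^6·0.4297^2 = +0.949491
  k=1: (−1)^3·910.7360/(36)·0.9030^4·0.4297^4 = -0.573348
  k=2: (−1)^4·910.7360/(96)·0.9030^2·0.4297^6 = +0.048686
d^4_{0,-2}(0.8883) = +0.949491 -0.573348 +0.048686 = +0.424829

d=0.4248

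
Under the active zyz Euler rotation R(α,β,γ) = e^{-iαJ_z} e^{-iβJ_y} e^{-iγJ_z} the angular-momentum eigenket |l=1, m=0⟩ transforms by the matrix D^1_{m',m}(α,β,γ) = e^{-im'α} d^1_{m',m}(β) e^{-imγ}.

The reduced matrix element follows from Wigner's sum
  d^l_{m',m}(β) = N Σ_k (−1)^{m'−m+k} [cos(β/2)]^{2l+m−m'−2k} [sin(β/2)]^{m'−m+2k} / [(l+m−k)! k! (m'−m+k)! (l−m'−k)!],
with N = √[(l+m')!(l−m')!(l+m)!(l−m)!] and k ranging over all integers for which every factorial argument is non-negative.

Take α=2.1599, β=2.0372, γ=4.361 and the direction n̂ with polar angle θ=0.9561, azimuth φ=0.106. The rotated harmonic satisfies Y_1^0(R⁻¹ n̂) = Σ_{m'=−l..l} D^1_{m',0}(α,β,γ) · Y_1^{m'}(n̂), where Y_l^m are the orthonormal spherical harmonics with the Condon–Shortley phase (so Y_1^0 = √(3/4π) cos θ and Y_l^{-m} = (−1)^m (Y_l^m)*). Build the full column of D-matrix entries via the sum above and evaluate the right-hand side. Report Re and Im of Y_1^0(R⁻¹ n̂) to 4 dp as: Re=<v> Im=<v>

Need the full column D^1_{m',0} for m'=−1..1 at α=2.1599, β=2.0372, γ=4.361.
cos(β/2)=0.524558, sin(β/2)=0.851374
d^1_{-1,0}: single k=1 term ⇒ +0.631582;  D = -0.350917+0.525122i
d^1_{0,0}: k∈[0..1] ⇒ +0.275162 -0.724838 = -0.449677;  D = -0.449677+0.000000i
d^1_{1,0}: single k=0 term ⇒ -0.631582;  D = +0.350917+0.525122i
Y_1^{m'}(θ=0.9561,φ=0.106) and Σ D·Y over m':
  (-0.3509+0.5251i)·(+0.2807-0.0299i)  (-0.4497+0.0000i)·(+0.2818+0.0000i)  (+0.3509+0.5251i)·(-0.2807-0.0299i)
Y_1^0(R⁻¹ n̂) = -0.292329+0.000000i

Re=-0.2923 Im=0.0000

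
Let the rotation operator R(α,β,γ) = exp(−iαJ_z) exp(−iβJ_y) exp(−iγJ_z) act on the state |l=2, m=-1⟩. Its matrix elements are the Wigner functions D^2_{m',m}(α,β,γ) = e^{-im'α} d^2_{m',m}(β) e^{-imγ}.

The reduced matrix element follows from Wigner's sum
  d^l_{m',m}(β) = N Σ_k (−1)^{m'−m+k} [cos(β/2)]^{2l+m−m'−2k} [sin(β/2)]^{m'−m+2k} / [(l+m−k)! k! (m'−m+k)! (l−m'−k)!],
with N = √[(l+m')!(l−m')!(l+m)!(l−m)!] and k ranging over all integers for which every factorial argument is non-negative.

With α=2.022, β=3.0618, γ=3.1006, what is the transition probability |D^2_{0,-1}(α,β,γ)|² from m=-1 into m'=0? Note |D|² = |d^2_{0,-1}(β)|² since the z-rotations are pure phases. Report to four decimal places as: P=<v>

First d^2_{0,-1}(β=3.0618), then the phase factors e^{-i(0)α} and e^{-i(-1)γ}:
Half-angle: c=0.039886, s=0.999204. N=√(2·2·1·6)=4.898979
k: max(0,(-1)−(0))=0 … min(2+(-1),2−(0))=1
  k=0: (−1)^1·4.8990/(2)·0.0399^3·0.9992^1 = -0.000155
  k=1: (−1)^2·4.8990/(2)·0.0399^1·0.9992^3 = +0.097467
d^2_{0,-1}(3.0618) = -0.000155 +0.097467 = +0.097311
|D^2_{0,-1}|² = |d^2_{0,-1}(β)|² = (+0.097311)² = 0.009470 (the z-rotation phases have unit modulus)

P=0.0095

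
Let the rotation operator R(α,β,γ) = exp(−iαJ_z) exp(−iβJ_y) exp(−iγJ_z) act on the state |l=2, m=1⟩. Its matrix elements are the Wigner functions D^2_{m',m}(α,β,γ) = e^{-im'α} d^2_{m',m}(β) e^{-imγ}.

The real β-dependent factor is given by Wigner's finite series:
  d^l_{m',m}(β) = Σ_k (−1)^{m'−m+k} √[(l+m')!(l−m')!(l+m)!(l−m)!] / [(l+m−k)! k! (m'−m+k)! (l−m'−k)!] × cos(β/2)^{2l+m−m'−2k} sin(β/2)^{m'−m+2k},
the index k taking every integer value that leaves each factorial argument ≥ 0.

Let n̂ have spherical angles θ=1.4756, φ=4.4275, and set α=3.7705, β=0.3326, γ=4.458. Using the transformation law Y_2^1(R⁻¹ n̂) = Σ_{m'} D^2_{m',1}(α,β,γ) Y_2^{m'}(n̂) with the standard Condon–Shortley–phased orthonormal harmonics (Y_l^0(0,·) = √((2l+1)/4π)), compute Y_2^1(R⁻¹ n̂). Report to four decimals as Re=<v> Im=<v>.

Need the full column D^2_{m',1} for m'=−2..2 at α=3.7705, β=0.3326, γ=4.458.
cos(β/2)=0.986204, sin(β/2)=0.165535
d^2_{-2,1}: single k=3 term ⇒ +0.008947;  D = -0.008931+0.000524i
d^2_{-1,1}: k∈[2..3] ⇒ +0.079952 -0.000751 = +0.079202;  D = +0.061210-0.050262i
d^2_{0,1}: k∈[1..2] ⇒ +0.388924 -0.010957 = +0.377966;  D = -0.095117+0.365802i
d^2_{1,1}: k∈[0..1] ⇒ +0.945947 -0.079952 = +0.865995;  D = -0.316802-0.805968i
d^2_{2,1}: single k=0 term ⇒ -0.317555;  D = -0.267799-0.170659i
Y_2^{m'}(θ=1.4756,φ=4.4275) and Σ D·Y over m':
  (-0.0089+0.0005i)·(-0.3223-0.2065i)  (+0.0612-0.0503i)·(-0.0205+0.0702i)  (-0.0951+0.3658i)·(-0.3068+0.0000i)  (-0.3168-0.8060i)·(+0.0205+0.0702i)  (-0.2678-0.1707i)·(-0.3223+0.2065i)
Y_2^1(R⁻¹ n̂) = +0.206029-0.144318i

Re=0.2060 Im=-0.1443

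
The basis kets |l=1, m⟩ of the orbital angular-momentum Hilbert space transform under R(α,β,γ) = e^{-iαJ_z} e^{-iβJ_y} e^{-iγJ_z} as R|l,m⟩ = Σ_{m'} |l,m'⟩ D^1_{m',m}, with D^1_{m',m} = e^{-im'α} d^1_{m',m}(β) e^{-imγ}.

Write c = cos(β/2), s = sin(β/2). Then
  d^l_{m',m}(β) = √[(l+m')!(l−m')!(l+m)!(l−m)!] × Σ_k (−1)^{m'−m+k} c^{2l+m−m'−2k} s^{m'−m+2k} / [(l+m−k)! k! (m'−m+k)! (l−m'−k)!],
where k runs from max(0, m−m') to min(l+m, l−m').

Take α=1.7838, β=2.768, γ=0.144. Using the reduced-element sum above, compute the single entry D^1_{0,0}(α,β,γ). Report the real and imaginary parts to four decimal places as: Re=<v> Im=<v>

Split into d^1_{0,0}(β=2.768) × two z-phases.
With c≡cos(β/2)=0.185712 and s≡sin(β/2)=0.982604, N=[1·1·1·1]^{1/2}=1.000000
Admissible k: 0..1 (factorial args all ≥0)
  k=0: (−1)^0·1.0000/(1)·0.1857^2·0.9826^0 = +0.034489
  k=1: (−1)^1·1.0000/(1)·0.1857^0·0.9826^2 = -0.965511
d^1_{0,0}(2.768) = +0.034489 -0.965511 = -0.931022
Attach z-rotation phases: D = e^{-i(0)(1.7838)}·(-0.931022)·e^{-i(0)(0.144)} = -0.931022+0.000000i

Re=-0.9310 Im=0.0000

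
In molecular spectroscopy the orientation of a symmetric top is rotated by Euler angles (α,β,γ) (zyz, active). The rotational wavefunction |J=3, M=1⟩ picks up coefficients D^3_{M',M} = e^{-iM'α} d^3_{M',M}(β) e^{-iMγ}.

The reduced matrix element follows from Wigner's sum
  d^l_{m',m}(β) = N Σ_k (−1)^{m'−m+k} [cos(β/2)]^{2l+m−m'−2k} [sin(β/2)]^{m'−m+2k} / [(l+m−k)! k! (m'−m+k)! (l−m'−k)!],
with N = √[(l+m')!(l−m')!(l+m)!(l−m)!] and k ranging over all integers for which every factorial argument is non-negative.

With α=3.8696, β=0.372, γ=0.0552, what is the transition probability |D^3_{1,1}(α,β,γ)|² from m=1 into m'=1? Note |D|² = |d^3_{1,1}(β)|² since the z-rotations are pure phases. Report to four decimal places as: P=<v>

P=0.4257

D^3_{1,1}(3.8696,0.372,0.0552) = e^{-i·1·3.8696}·d^3_{1,1}(0.372)·e^{-i·1·0.0552}. Compute d first:
With c≡cos(β/2)=0.982752 and s≡sin(β/2)=0.184929, N=[24·2·24·2]^{1/2}=48.000000
The bounds max(0,m−m')=0 and min(l+m,l−m')=2 give 3 terms
  k=0: (−1)^0·48.0000/(48)·0.9828^6·0.1849^0 = +0.900872
  k=1: (−1)^1·48.0000/(6)·0.9828^4·0.1849^2 = -0.255198
  k=2: (−1)^2·48.0000/(8)·0.9828^2·0.1849^4 = +0.006777
d^3_{1,1}(0.372) = +0.900872 -0.255198 +0.006777 = +0.652451
|D^3_{1,1}|² = |d^3_{1,1}(β)|² = (+0.652451)² = 0.425693 (the z-rotation phases have unit modulus)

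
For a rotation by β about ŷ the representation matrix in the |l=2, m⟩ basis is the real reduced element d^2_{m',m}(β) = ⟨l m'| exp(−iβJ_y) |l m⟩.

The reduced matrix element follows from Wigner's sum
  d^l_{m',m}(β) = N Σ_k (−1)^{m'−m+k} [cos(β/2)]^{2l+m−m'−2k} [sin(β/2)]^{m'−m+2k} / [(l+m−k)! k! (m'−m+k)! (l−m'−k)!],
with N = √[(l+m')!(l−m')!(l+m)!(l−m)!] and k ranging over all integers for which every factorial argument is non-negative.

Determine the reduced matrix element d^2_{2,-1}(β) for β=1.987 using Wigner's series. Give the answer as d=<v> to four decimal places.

d=-0.6422

d^2_{2,-1}(β=1.987) via Wigner's sum:
c=cos(1.987/2)=0.545760, s=sin(1.987/2)=0.837941; N=√[24·1·1·6]=12.000000
k∈{0} keeps every argument non-negative
  k=0: (−1)^3·12.0000/(6)·0.5458^1·0.8379^3 = -0.642204
d^2_{2,-1}(1.987) = -0.642204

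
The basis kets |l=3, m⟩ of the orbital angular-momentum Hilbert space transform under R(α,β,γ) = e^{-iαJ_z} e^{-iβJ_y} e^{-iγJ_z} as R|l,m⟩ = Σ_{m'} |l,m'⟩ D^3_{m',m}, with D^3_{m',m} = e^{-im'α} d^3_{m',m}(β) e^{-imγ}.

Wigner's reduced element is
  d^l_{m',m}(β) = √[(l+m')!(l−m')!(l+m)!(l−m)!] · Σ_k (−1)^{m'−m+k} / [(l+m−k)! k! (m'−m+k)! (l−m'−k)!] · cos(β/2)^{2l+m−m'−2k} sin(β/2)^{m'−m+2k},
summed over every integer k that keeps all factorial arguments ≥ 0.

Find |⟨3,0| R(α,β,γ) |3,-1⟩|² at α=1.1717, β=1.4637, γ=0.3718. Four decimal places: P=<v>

P=0.1648

Split into d^3_{0,-1}(β=1.4637) × two z-phases.
With c≡cos(β/2)=0.743939 and s≡sin(β/2)=0.668247, N=[6·6·2·24]^{1/2}=41.569219
Admissible k: 0..2 (factorial args all ≥0)
  k=0: (−1)^1·41.5692/(12)·0.7439^5·0.6682^1 = -0.527492
  k=1: (−1)^2·41.5692/(4)·0.7439^3·0.6682^3 = +1.276838
  k=2: (−1)^3·41.5692/(12)·0.7439^1·0.6682^5 = -0.343410
d^3_{0,-1}(1.4637) = -0.527492 +1.276838 -0.343410 = +0.405936
|D^3_{0,-1}|² = |d^3_{0,-1}(β)|² = (+0.405936)² = 0.164784 (the z-rotation phases have unit modulus)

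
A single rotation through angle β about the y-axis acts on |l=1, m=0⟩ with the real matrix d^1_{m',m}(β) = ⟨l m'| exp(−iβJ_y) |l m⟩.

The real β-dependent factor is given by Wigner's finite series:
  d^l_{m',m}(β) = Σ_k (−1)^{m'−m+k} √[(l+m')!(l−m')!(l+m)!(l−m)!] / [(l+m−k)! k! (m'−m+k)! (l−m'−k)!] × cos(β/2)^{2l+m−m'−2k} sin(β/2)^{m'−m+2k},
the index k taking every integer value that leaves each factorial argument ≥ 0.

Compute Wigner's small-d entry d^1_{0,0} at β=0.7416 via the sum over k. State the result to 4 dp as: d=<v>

d=0.7374

d^1_{0,0}(β=0.7416) via Wigner's sum:
With c≡cos(β/2)=0.932038 and s≡sin(β/2)=0.362361, N=[1·1·1·1]^{1/2}=1.000000
The bounds max(0,m−m')=0 and min(l+m,l−m')=1 give 2 terms
  k=0: (−1)^0·1.0000/(1)·0.9320^2·0.3624^0 = +0.868694
  k=1: (−1)^1·1.0000/(1)·0.9320^0·0.3624^2 = -0.131306
d^1_{0,0}(0.7416) = +0.868694 -0.131306 = +0.737389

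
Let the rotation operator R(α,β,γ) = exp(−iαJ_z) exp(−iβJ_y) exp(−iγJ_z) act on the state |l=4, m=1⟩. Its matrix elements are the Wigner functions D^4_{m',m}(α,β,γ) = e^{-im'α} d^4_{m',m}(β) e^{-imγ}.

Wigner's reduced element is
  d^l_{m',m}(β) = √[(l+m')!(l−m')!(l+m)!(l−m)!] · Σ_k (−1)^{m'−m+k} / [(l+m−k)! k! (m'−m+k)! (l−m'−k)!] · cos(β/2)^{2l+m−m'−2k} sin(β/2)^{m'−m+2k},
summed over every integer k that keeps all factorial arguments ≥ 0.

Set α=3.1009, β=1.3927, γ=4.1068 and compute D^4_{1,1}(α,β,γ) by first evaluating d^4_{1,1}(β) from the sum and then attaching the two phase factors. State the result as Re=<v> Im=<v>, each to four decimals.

Re=0.1270 Im=-0.1684

Split into d^4_{1,1}(β=1.3927) × two z-phases.
With c≡cos(β/2)=0.767188 and s≡sin(β/2)=0.641422, N=[120·6·120·6]^{1/2}=720.000000
k∈{0,1,2,3} keeps every argument non-negative
  k=0: (−1)^0·720.0000/(720)·0.7672^8·0.6414^0 = +0.120010
  k=1: (−1)^1·720.0000/(48)·0.7672^6·0.6414^2 = -1.258320
  k=2: (−1)^2·720.0000/(24)·0.7672^4·0.6414^4 = +1.759155
  k=3: (−1)^3·720.0000/(72)·0.7672^2·0.6414^6 = -0.409889
d^4_{1,1}(1.3927) = +0.120010 -1.258320 +1.759155 -0.409889 = +0.210957
Attach z-rotation phases: D = e^{-i(1)(3.1009)}·(+0.210957)·e^{-i(1)(4.1068)} = +0.127043-0.168413i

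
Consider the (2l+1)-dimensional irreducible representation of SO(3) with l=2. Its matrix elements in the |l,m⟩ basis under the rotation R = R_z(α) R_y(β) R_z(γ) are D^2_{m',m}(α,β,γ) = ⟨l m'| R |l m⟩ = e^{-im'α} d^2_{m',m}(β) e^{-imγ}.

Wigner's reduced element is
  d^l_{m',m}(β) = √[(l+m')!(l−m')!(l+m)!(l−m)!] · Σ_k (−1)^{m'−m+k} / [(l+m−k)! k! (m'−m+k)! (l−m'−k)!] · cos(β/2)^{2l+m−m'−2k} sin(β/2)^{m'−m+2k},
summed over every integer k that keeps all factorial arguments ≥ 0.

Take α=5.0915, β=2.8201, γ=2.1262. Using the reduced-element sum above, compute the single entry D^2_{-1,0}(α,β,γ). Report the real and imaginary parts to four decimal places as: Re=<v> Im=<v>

Re=-0.1359 Im=0.3411

D^2_{-1,0}(5.0915,2.8201,2.1262) = e^{-i·-1·5.0915}·d^2_{-1,0}(2.8201)·e^{-i·0·2.1262}. Compute d first:
With c≡cos(β/2)=0.160055 and s≡sin(β/2)=0.987108, N=[1·6·2·2]^{1/2}=4.898979
The bounds max(0,m−m')=1 and min(l+m,l−m')=2 give 2 terms
  k=1: (−1)^0·4.8990/(2)·0.1601^3·0.9871^1 = +0.009914
  k=2: (−1)^1·4.8990/(2)·0.1601^1·0.9871^3 = -0.377085
d^2_{-1,0}(2.8201) = +0.009914 -0.377085 = -0.367171
Phases: e^{-i·(-1)·5.0915}=+0.370095-0.928994i, e^{-i·(0)·2.1262}=+1.000000+0.000000i ⇒ D=-0.135888+0.341099i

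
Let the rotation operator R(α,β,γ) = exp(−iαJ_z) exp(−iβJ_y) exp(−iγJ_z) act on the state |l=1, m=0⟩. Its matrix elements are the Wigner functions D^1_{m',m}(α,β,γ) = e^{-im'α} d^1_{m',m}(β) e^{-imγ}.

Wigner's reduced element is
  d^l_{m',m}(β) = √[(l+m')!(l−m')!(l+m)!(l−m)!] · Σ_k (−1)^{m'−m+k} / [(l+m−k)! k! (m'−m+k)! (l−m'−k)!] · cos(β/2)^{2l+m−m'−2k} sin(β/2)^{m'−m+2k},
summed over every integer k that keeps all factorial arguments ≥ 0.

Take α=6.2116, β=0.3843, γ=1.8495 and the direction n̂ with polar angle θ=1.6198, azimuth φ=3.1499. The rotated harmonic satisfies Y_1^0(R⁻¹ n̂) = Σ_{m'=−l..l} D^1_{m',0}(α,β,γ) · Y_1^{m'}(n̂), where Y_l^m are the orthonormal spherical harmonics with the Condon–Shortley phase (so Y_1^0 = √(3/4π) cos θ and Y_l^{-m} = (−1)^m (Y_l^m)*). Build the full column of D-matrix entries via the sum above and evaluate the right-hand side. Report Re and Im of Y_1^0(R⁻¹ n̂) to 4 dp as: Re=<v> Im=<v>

Re=-0.2046 Im=0.0000

Need the full column D^1_{m',0} for m'=−1..1 at α=6.2116, β=0.3843, γ=1.8495.
cos(β/2)=0.981596, sin(β/2)=0.190970
d^1_{-1,0}: single k=1 term ⇒ +0.265102;  D = +0.264423-0.018961i
d^1_{0,0}: k∈[0..1] ⇒ +0.963531 -0.036469 = +0.927061;  D = +0.927061+0.000000i
d^1_{1,0}: single k=0 term ⇒ -0.265102;  D = -0.264423-0.018961i
Y_1^{m'}(θ=1.6198,φ=3.1499) and Σ D·Y over m':
  (+0.2644-0.0190i)·(-0.3451+0.0029i)  (+0.9271+0.0000i)·(-0.0239+0.0000i)  (-0.2644-0.0190i)·(+0.3451+0.0029i)
Y_1^0(R⁻¹ n̂) = -0.204567+0.000000i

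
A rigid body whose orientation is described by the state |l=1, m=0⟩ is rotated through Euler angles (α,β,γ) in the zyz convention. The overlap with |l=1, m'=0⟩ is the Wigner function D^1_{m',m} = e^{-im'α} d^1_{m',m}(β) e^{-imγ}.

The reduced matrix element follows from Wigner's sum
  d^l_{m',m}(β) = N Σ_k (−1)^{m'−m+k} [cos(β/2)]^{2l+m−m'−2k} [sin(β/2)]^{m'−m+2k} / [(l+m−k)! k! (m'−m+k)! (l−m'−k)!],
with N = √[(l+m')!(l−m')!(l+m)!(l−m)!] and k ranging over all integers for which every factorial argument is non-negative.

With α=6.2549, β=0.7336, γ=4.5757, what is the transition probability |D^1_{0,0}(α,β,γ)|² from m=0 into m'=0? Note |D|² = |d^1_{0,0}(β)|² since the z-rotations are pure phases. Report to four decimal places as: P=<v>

Split into d^1_{0,0}(β=0.7336) × two z-phases.
With c≡cos(β/2)=0.933480 and s≡sin(β/2)=0.358630, N=[1·1·1·1]^{1/2}=1.000000
k: max(0,(0)−(0))=0 … min(1+(0),1−(0))=1
  k=0: (−1)^0·1.0000/(1)·0.9335^2·0.3586^0 = +0.871384
  k=1: (−1)^1·1.0000/(1)·0.9335^0·0.3586^2 = -0.128616
d^1_{0,0}(0.7336) = +0.871384 -0.128616 = +0.742769
|D^1_{0,0}|² = |d^1_{0,0}(β)|² = (+0.742769)² = 0.551706 (the z-rotation phases have unit modulus)

P=0.5517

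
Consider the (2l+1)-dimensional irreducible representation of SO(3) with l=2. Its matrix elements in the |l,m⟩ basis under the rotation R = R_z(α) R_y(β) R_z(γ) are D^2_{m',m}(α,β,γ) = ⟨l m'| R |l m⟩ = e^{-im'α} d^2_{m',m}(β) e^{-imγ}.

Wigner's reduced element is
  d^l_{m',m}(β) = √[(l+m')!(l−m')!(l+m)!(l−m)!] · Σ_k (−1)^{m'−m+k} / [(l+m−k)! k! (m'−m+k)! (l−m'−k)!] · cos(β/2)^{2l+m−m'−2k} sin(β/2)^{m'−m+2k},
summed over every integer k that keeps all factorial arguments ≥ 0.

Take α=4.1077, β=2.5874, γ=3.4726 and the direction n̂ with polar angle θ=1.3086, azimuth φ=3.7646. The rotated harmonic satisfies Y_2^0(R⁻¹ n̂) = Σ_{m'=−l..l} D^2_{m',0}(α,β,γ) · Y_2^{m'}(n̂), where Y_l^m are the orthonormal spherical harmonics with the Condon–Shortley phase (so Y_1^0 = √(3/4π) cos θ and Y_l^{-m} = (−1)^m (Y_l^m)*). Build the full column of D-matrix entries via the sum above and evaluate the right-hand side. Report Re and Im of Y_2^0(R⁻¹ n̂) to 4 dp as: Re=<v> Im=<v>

Re=-0.2523 Im=0.0000

Need the full column D^2_{m',0} for m'=−2..2 at α=4.1077, β=2.5874, γ=3.4726.
cos(β/2)=0.273564, sin(β/2)=0.961854
d^2_{-2,0}: single k=2 term ⇒ +0.169594;  D = -0.059969+0.158638i
d^2_{-1,0}: k∈[1..2] ⇒ +0.048235 -0.596296 = -0.548061;  D = +0.311576+0.450878i
d^2_{0,0}: k∈[0..2] ⇒ +0.005601 -0.276946 +0.855926 = +0.584580;  D = +0.584580+0.000000i
d^2_{1,0}: k∈[0..1] ⇒ -0.048235 +0.596296 = +0.548061;  D = -0.311576+0.450878i
d^2_{2,0}: single k=0 term ⇒ +0.169594;  D = -0.059969-0.158638i
Y_2^{m'}(θ=1.3086,φ=3.7646) and Σ D·Y over m':
  (-0.0600+0.1586i)·(+0.1150-0.3415i)  (+0.3116+0.4509i)·(-0.1571+0.1128i)  (+0.5846+0.0000i)·(-0.2518+0.0000i)  (-0.3116+0.4509i)·(+0.1571+0.1128i)  (-0.0600-0.1586i)·(+0.1150+0.3415i)
Y_2^0(R⁻¹ n̂) = -0.252293+0.000000i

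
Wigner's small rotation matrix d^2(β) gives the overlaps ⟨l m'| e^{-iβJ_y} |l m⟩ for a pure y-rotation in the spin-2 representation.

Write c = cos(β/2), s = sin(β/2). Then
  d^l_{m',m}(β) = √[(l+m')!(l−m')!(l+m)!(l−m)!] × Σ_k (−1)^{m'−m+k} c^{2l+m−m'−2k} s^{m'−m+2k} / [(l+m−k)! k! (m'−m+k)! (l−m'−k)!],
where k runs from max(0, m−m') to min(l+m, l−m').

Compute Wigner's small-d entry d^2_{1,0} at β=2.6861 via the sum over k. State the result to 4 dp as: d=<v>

d^2_{1,0}(β=2.6861) via Wigner's sum:
With c≡cos(β/2)=0.225783 and s≡sin(β/2)=0.974178, N=[6·1·2·2]^{1/2}=4.898979
k: max(0,(0)−(1))=0 … min(2+(0),2−(1))=1
  k=0: (−1)^1·4.8990/(2)·0.2258^3·0.9742^1 = -0.027465
  k=1: (−1)^2·4.8990/(2)·0.2258^1·0.9742^3 = +0.511306
d^2_{1,0}(2.6861) = -0.027465 +0.511306 = +0.483840

d=0.4838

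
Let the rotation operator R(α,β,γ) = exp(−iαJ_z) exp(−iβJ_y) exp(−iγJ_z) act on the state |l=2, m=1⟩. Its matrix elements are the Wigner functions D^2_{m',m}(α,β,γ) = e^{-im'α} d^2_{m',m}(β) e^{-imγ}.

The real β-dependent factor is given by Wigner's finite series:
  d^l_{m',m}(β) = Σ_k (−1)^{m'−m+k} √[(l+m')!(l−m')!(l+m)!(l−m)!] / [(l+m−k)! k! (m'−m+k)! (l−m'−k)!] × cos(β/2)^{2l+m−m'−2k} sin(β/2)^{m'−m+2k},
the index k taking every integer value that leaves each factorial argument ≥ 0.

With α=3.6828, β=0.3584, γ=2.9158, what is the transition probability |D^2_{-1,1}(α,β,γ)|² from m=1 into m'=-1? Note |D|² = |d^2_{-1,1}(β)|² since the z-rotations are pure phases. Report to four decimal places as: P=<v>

First d^2_{-1,1}(β=0.3584), then the phase factors e^{-i(-1)α} and e^{-i(1)γ}:
c=cos(0.3584/2)=0.983987, s=sin(0.3584/2)=0.178242; N=√[1·6·6·1]=6.000000
k∈{2,3} keeps every argument non-negative
  k=2: (−1)^0·6.0000/(2)·0.9840^2·0.1782^2 = +0.092283
  k=3: (−1)^1·6.0000/(6)·0.9840^0·0.1782^4 = -0.001009
d^2_{-1,1}(0.3584) = +0.092283 -0.001009 = +0.091274
|D^2_{-1,1}|² = |d^2_{-1,1}(β)|² = (+0.091274)² = 0.008331 (the z-rotation phases have unit modulus)

P=0.0083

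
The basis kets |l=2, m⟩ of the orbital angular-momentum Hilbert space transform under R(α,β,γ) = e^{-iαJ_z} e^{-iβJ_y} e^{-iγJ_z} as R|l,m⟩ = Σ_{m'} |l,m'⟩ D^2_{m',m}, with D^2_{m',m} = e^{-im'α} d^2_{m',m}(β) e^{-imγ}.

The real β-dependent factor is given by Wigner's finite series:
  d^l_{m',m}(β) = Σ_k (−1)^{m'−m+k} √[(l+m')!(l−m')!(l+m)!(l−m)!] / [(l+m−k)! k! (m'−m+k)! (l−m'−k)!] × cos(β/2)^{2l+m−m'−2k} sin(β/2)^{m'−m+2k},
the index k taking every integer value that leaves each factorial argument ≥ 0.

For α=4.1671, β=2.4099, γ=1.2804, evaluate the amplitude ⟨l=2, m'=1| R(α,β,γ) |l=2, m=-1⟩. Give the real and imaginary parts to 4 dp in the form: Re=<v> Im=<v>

Re=0.4119 Im=0.1073

D^2_{1,-1}(4.1671,2.4099,1.2804) = e^{-i·1·4.1671}·d^2_{1,-1}(2.4099)·e^{-i·-1·1.2804}. Compute d first:
Half-angle: c=0.357740, s=0.933821. N=√(6·1·1·6)=6.000000
k: max(0,(-1)−(1))=0 … min(2+(-1),2−(1))=1
  k=0: (−1)^2·6.0000/(2)·0.3577^2·0.9338^2 = +0.334798
  k=1: (−1)^3·6.0000/(6)·0.3577^0·0.9338^4 = -0.760423
d^2_{1,-1}(2.4099) = +0.334798 -0.760423 = -0.425625
Phases: e^{-i·(1)·4.1671}=-0.518665+0.854977i, e^{-i·(-1)·1.2804}=+0.286332+0.958130i ⇒ D=+0.411873+0.107318i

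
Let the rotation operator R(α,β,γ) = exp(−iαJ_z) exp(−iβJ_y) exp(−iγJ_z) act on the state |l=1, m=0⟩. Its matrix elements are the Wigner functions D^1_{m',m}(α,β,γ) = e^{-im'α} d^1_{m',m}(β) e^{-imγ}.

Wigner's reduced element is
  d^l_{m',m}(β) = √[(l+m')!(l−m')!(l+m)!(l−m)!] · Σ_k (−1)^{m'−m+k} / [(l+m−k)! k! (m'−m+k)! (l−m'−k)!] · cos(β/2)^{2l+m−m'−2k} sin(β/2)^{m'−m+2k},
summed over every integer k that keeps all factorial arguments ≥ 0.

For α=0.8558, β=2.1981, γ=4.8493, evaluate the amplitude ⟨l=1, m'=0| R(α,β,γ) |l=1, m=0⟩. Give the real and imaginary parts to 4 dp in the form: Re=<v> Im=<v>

First d^1_{0,0}(β=2.1981), then the phase factors e^{-i(0)α} and e^{-i(0)γ}:
c=cos(2.1981/2)=0.454443, s=sin(2.1981/2)=0.890776; N=√[1·1·1·1]=1.000000
k: max(0,(0)−(0))=0 … min(1+(0),1−(0))=1
  k=0: (−1)^0·1.0000/(1)·0.4544^2·0.8908^0 = +0.206518
  k=1: (−1)^1·1.0000/(1)·0.4544^0·0.8908^2 = -0.793482
d^1_{0,0}(2.1981) = +0.206518 -0.793482 = -0.586964
D = (+1.000000+0.000000i)·(-0.586964)·(+1.000000+0.000000i) = -0.586964+0.000000i

Re=-0.5870 Im=0.0000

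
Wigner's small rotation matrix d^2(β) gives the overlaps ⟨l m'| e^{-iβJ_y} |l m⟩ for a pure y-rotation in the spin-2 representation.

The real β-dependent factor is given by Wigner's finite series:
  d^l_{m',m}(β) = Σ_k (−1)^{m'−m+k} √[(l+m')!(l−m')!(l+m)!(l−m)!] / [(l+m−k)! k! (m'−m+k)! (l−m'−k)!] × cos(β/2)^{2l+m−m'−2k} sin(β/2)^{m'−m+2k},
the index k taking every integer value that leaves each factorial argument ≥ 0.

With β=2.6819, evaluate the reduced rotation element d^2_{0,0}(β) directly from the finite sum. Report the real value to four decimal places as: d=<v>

d=0.7047

d^2_{0,0}(β=2.6819) via Wigner's sum:
c=cos(2.6819/2)=0.227828, s=sin(2.6819/2)=0.973701; N=√[2·2·2·2]=4.000000
The bounds max(0,m−m')=0 and min(l+m,l−m')=2 give 3 terms
  k=0: (−1)^0·4.0000/(4)·0.2278^4·0.9737^0 = +0.002694
  k=1: (−1)^1·4.0000/(1)·0.2278^2·0.9737^2 = -0.196845
  k=2: (−1)^2·4.0000/(4)·0.2278^0·0.9737^4 = +0.898883
d^2_{0,0}(2.6819) = +0.002694 -0.196845 +0.898883 = +0.704732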